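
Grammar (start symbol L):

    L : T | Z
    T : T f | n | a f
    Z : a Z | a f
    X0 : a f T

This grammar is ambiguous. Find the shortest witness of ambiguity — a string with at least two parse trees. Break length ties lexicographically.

length 1: no string has ≥2 trees
length 2: a f has 2 parse trees

Two derivations of a f:
  L ⇒ T ⇒ a f
  L ⇒ Z ⇒ a f

a f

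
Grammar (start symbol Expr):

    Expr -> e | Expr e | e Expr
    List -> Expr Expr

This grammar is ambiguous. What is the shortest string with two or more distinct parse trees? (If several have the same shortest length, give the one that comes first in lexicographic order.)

e e

length 1: no string has ≥2 trees
length 2: e e has 2 parse trees

Two derivations of e e:
  Expr ⇒ Expr e ⇒ e e
  Expr ⇒ e Expr ⇒ e e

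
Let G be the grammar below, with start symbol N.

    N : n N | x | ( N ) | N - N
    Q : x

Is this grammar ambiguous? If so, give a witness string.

Witness: n x - x

Derivation 1: N ⇒ n N ⇒ n N - N ⇒ n x - N ⇒ n x - x
Derivation 2: N ⇒ N - N ⇒ n N - N ⇒ n x - N ⇒ n x - x

Two distinct leftmost derivations for the same string.

Ambiguous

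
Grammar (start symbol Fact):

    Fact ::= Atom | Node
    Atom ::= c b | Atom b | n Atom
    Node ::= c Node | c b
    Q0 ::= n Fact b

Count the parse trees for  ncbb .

2

Parse trees for ncbb:
  [Fact [Atom [Atom n [Atom c b]] b]]
  [Fact [Atom n [Atom [Atom c b] b]]]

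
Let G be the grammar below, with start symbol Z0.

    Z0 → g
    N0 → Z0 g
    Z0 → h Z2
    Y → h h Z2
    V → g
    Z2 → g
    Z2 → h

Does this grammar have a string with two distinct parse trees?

Unambiguous

Only Z0, Z2 are reachable from Z0; ignoring the rest: Each reachable nonterminal has at most one production per leading terminal, and all productions are right-linear; the derivation is determined token-by-token.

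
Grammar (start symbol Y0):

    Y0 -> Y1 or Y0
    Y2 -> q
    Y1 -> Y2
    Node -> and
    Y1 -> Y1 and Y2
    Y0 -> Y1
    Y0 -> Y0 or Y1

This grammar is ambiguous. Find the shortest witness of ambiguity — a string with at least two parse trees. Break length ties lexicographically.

q or q

length 1: no string has ≥2 trees
length 3: q or q has 2 parse trees

Two derivations of q or q:
  Y0 ⇒ Y1 or Y0 ⇒ Y2 or Y0 ⇒ q or Y0 ⇒ q or Y1 ⇒ q or Y2 ⇒ q or q
  Y0 ⇒ Y0 or Y1 ⇒ Y1 or Y1 ⇒ Y2 or Y1 ⇒ q or Y1 ⇒ q or Y2 ⇒ q or q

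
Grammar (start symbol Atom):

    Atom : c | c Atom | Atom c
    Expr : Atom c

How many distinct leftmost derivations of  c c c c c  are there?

Parse trees for c c c c c (showing first 6 of 16):
  [Atom c [Atom c [Atom c [Atom c [Atom c]]]]]
  [Atom c [Atom c [Atom c [Atom [Atom c] c]]]]
  [Atom c [Atom c [Atom [Atom c [Atom c]] c]]]
  [Atom c [Atom c [Atom [Atom [Atom c] c] c]]]
  [Atom c [Atom [Atom c [Atom c [Atom c]]] c]]
  [Atom c [Atom [Atom c [Atom [Atom c] c]] c]]

16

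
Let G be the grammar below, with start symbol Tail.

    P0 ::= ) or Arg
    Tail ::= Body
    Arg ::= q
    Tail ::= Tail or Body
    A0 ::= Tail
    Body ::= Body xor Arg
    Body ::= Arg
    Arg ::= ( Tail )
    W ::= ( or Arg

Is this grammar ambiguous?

Only Tail, Body, Arg are reachable from Tail; ignoring the rest: This is a standard precedence ladder (Tail over Body over Arg), with each level left-recursive on its own operator ('or' at Tail, 'xor' at Body). That structure is LR(1), hence unambiguous.

Unambiguous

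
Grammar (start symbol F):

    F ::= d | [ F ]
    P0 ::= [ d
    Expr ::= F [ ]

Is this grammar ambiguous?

(P0, Expr are unreachable from F, so their rules don't affect L(F).) Each string is a nest of matched brackets around a single atom. An opening bracket forces the recursive rule; an atom forces the base rule.

Unambiguous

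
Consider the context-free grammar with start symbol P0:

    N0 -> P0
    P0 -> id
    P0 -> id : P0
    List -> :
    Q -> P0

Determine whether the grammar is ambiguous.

(List, N0, Q are unreachable from P0, so their rules don't affect L(P0).) The reachable grammar is A → atom sep A | atom. Each atom is followed by either the separator (recurse) or end-of-string (stop) — no choice point.

Unambiguous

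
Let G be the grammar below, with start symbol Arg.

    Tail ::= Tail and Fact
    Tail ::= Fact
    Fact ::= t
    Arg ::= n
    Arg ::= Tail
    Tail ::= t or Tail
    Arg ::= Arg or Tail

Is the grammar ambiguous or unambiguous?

Witness: t or t

Derivation 1: Arg ⇒ Tail ⇒ t or Tail ⇒ t or Fact ⇒ t or t
Derivation 2: Arg ⇒ Arg or Tail ⇒ Tail or Tail ⇒ Fact or Tail ⇒ t or Tail ⇒ t or Fact ⇒ t or t

Two distinct leftmost derivations for the same string.

Ambiguous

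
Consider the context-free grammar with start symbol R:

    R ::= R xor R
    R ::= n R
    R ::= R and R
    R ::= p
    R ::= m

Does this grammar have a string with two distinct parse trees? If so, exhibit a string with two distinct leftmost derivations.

Ambiguous

Witness: n m and m

Derivation 1: R ⇒ n R ⇒ n R and R ⇒ n m and R ⇒ n m and m
Derivation 2: R ⇒ R and R ⇒ n R and R ⇒ n m and R ⇒ n m and m

Two distinct leftmost derivations for the same string.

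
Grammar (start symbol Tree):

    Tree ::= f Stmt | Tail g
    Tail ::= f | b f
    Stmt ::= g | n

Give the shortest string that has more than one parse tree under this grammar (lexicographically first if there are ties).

f g

length 2: f g has 2 parse trees

Two derivations of f g:
  Tree ⇒ f Stmt ⇒ f g
  Tree ⇒ Tail g ⇒ f g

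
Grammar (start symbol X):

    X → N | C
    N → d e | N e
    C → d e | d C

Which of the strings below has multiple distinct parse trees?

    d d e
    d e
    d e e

d d e: 1 tree
d e: 2 trees
d e e: 1 tree

d e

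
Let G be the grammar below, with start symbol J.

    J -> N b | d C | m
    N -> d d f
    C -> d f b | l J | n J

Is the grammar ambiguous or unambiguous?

Ambiguous

Witness: d d f b

Derivation 1: J ⇒ N b ⇒ d d f b
Derivation 2: J ⇒ d C ⇒ d d f b

Two distinct leftmost derivations for the same string.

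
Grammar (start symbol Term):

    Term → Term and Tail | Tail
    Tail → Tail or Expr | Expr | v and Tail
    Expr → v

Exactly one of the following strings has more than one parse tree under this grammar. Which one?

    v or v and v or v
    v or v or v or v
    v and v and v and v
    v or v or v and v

v and v and v and v

v or v and v or v: 1 tree
v or v or v or v: 1 tree
v and v and v and v: 8 trees
v or v or v and v: 1 tree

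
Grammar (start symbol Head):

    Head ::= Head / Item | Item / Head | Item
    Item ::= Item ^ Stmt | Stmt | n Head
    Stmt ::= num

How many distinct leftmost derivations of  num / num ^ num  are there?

Parse trees for num / num ^ num:
  [Head [Head [Item [Stmt num]]] / [Item [Item [Stmt num]] ^ [Stmt num]]]
  [Head [Item [Stmt num]] / [Head [Item [Item [Stmt num]] ^ [Stmt num]]]]

2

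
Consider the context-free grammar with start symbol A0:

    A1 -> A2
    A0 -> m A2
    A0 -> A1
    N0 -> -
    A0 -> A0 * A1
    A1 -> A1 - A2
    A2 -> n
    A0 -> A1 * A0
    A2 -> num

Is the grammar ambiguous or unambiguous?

Ambiguous

Witness: n * n

Derivation 1: A0 ⇒ A0 * A1 ⇒ A1 * A1 ⇒ A2 * A1 ⇒ n * A1 ⇒ n * A2 ⇒ n * n
Derivation 2: A0 ⇒ A1 * A0 ⇒ A2 * A0 ⇒ n * A0 ⇒ n * A1 ⇒ n * A2 ⇒ n * n

Two distinct leftmost derivations for the same string.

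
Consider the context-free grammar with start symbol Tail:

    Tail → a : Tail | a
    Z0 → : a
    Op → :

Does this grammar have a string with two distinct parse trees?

Unambiguous

Only Tail is reachable from Tail; ignoring the rest: The reachable grammar is A → atom sep A | atom. Each atom is followed by either the separator (recurse) or end-of-string (stop) — no choice point.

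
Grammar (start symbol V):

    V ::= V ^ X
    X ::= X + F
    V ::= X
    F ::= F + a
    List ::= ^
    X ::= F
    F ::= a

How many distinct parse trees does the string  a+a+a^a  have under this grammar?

Parse trees for a+a+a^a:
  [V [V [X [X [F a]] + [F [F a] + a]]] ^ [X [F a]]]
  [V [V [X [X [X [F a]] + [F a]] + [F a]]] ^ [X [F a]]]
  [V [V [X [X [F [F a] + a]] + [F a]]] ^ [X [F a]]]
  [V [V [X [F [F [F a] + a] + a]]] ^ [X [F a]]]

4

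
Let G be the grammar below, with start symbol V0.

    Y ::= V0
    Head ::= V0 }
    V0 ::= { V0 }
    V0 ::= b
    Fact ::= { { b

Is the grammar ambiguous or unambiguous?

Unambiguous

(Fact, Y, Head are unreachable from V0, so their rules don't affect L(V0).) Each string is a nest of matched brackets around a single atom. An opening bracket forces the recursive rule; an atom forces the base rule.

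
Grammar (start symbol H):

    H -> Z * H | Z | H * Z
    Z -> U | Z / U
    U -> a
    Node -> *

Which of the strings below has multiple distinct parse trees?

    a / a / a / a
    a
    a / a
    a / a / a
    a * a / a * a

a * a / a * a

a / a / a / a: 1 tree
a: 1 tree
a / a: 1 tree
a / a / a: 1 tree
a * a / a * a: 4 trees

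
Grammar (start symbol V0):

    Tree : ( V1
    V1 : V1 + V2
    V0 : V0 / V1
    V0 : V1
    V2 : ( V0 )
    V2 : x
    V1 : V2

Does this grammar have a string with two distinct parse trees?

(Tree is unreachable from V0, so its rules don't affect L(V0).) V0 → V0 / V1 | V1  ;  V1 → V1 + V2 | V2  — a left-associative chain with V2 at the bottom. Each string factors uniquely by precedence.

Unambiguous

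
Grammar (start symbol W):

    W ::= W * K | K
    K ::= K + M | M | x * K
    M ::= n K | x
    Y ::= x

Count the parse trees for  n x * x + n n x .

Parse trees for n x * x + n n x:
  [W [W [K [M n [K [M x]]]]] * [K [K [M x]] + [M n [K [M n [K [M x]]]]]]]
  [W [K [K [M n [K x * [K [M x]]]]] + [M n [K [M n [K [M x]]]]]]]
  [W [K [M n [K [K x * [K [M x]]] + [M n [K [M n [K [M x]]]]]]]]]
  [W [K [M n [K x * [K [K [M x]] + [M n [K [M n [K [M x]]]]]]]]]]

4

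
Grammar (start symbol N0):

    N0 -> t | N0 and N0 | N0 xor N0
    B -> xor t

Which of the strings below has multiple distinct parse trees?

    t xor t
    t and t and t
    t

t xor t: 1 tree
t and t and t: 2 trees
t: 1 tree

t and t and t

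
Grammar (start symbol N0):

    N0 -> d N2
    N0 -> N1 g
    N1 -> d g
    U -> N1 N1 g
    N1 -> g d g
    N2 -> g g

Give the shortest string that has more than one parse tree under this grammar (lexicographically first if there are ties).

length 3: d g g has 2 parse trees

Two derivations of d g g:
  N0 ⇒ d N2 ⇒ d g g
  N0 ⇒ N1 g ⇒ d g g

d g g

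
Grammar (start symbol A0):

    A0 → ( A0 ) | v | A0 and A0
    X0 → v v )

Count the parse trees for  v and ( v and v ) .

1

Parse trees for v and ( v and v ):
  [A0 [A0 v] and [A0 ( [A0 [A0 v] and [A0 v]] )]]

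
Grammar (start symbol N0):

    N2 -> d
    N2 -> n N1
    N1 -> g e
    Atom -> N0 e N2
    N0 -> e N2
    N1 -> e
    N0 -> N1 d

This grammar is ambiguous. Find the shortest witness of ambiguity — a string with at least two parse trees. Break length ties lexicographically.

e d

length 2: e d has 2 parse trees

Two derivations of e d:
  N0 ⇒ e N2 ⇒ e d
  N0 ⇒ N1 d ⇒ e d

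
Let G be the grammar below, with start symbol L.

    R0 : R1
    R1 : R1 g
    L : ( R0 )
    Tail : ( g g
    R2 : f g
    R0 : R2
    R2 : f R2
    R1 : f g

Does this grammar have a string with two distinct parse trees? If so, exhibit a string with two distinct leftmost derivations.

Ambiguous

Witness: ( f g )

Derivation 1: L ⇒ ( R0 ) ⇒ ( R1 ) ⇒ ( f g )
Derivation 2: L ⇒ ( R0 ) ⇒ ( R2 ) ⇒ ( f g )

Two distinct leftmost derivations for the same string.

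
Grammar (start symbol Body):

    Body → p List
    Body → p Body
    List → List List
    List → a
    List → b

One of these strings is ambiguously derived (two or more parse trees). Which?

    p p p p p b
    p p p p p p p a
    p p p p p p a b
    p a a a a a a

p p p p p b: 1 tree
p p p p p p p a: 1 tree
p p p p p p a b: 1 tree
p a a a a a a: 42 trees

p a a a a a a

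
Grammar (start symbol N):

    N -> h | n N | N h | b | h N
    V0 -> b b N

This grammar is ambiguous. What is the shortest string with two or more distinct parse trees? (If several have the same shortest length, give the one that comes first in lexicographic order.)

h h

length 1: no string has ≥2 trees
length 2: h h has 2 parse trees

Two derivations of h h:
  N ⇒ N h ⇒ h h
  N ⇒ h N ⇒ h h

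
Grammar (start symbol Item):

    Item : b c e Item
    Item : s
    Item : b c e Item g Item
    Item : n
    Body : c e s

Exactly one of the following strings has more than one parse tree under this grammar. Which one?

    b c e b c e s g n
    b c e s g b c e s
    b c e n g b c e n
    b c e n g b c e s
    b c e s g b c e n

b c e b c e s g n

b c e b c e s g n: 2 trees
b c e s g b c e s: 1 tree
b c e n g b c e n: 1 tree
b c e n g b c e s: 1 tree
b c e s g b c e n: 1 tree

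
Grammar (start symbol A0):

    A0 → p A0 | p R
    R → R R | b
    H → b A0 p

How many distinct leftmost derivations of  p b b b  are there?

2

Parse trees for p b b b:
  [A0 p [R [R b] [R [R b] [R b]]]]
  [A0 p [R [R [R b] [R b]] [R b]]]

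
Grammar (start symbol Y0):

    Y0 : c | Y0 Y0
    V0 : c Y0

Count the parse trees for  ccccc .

Parse trees for ccccc (showing first 6 of 14):
  [Y0 [Y0 c] [Y0 [Y0 c] [Y0 [Y0 c] [Y0 [Y0 c] [Y0 c]]]]]
  [Y0 [Y0 c] [Y0 [Y0 c] [Y0 [Y0 [Y0 c] [Y0 c]] [Y0 c]]]]
  [Y0 [Y0 c] [Y0 [Y0 [Y0 c] [Y0 c]] [Y0 [Y0 c] [Y0 c]]]]
  [Y0 [Y0 c] [Y0 [Y0 [Y0 c] [Y0 [Y0 c] [Y0 c]]] [Y0 c]]]
  [Y0 [Y0 c] [Y0 [Y0 [Y0 [Y0 c] [Y0 c]] [Y0 c]] [Y0 c]]]
  [Y0 [Y0 [Y0 c] [Y0 c]] [Y0 [Y0 c] [Y0 [Y0 c] [Y0 c]]]]

14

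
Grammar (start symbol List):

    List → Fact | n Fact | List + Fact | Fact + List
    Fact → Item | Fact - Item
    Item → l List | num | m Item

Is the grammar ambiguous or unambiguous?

Witness: num + num

Derivation 1: List ⇒ List + Fact ⇒ Fact + Fact ⇒ Item + Fact ⇒ num + Fact ⇒ num + Item ⇒ num + num
Derivation 2: List ⇒ Fact + List ⇒ Item + List ⇒ num + List ⇒ num + Fact ⇒ num + Item ⇒ num + num

Two distinct leftmost derivations for the same string.

Ambiguous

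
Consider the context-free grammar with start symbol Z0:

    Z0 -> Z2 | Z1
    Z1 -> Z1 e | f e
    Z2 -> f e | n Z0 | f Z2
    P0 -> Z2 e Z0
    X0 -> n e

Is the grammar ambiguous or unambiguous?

Ambiguous

Witness: f e

Derivation 1: Z0 ⇒ Z2 ⇒ f e
Derivation 2: Z0 ⇒ Z1 ⇒ f e

Two distinct leftmost derivations for the same string.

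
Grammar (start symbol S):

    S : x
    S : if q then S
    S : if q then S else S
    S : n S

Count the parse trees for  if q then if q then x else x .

Parse trees for if q then if q then x else x:
  [S if q then [S if q then [S x] else [S x]]]
  [S if q then [S if q then [S x]] else [S x]]

2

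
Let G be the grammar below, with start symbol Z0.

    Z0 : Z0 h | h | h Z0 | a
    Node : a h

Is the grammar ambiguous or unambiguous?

Witness: h h

Derivation 1: Z0 ⇒ Z0 h ⇒ h h
Derivation 2: Z0 ⇒ h Z0 ⇒ h h

Two distinct leftmost derivations for the same string.

Ambiguous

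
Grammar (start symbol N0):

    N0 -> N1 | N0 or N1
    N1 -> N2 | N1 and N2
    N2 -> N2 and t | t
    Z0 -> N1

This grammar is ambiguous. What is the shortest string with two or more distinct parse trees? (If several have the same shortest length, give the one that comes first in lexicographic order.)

t and t

length 1: no string has ≥2 trees
length 3: t and t has 2 parse trees

Two derivations of t and t:
  N0 ⇒ N1 ⇒ N2 ⇒ N2 and t ⇒ t and t
  N0 ⇒ N1 ⇒ N1 and N2 ⇒ N2 and N2 ⇒ t and N2 ⇒ t and t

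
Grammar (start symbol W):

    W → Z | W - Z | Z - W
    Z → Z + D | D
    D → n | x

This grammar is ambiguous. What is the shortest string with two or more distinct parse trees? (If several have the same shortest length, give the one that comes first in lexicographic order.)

n - n

length 1: no string has ≥2 trees
length 3: n - n has 2 parse trees

Two derivations of n - n:
  W ⇒ W - Z ⇒ Z - Z ⇒ D - Z ⇒ n - Z ⇒ n - D ⇒ n - n
  W ⇒ Z - W ⇒ D - W ⇒ n - W ⇒ n - Z ⇒ n - D ⇒ n - n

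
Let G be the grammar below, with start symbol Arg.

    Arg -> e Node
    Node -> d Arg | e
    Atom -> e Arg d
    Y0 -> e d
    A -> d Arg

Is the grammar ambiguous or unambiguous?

Only Arg, Node are reachable from Arg; ignoring the rest: Restricted to the reachable nonterminals, every rule has the form A → t or A → t B, and no two rules for the same A share a first terminal. The grammar encodes a DFA — one run per string.

Unambiguous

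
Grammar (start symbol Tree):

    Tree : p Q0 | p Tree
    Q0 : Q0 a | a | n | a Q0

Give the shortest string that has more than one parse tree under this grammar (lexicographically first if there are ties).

length 2: no string has ≥2 trees
length 3: p a a has 2 parse trees

Two derivations of p a a:
  Tree ⇒ p Q0 ⇒ p Q0 a ⇒ p a a
  Tree ⇒ p Q0 ⇒ p a Q0 ⇒ p a a

p a a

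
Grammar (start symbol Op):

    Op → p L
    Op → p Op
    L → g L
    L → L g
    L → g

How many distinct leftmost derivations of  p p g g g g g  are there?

16

Parse trees for p p g g g g g (showing first 6 of 16):
  [Op p [Op p [L g [L g [L g [L g [L g]]]]]]]
  [Op p [Op p [L g [L g [L g [L [L g] g]]]]]]
  [Op p [Op p [L g [L g [L [L g [L g]] g]]]]]
  [Op p [Op p [L g [L g [L [L [L g] g] g]]]]]
  [Op p [Op p [L g [L [L g [L g [L g]]] g]]]]
  [Op p [Op p [L g [L [L g [L [L g] g]] g]]]]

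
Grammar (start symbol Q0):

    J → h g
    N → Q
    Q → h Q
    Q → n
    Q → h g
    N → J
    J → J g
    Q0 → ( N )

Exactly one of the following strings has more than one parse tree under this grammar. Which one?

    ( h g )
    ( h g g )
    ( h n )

( h g )

( h g ): 2 trees
( h g g ): 1 tree
( h n ): 1 tree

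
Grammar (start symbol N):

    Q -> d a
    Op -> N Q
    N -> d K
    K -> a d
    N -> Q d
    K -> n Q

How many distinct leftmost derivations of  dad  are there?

2

Parse trees for dad:
  [N d [K a d]]
  [N [Q d a] d]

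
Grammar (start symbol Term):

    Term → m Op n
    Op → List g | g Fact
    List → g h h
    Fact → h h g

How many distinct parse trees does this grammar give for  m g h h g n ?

2

Parse trees for m g h h g n:
  [Term m [Op [List g h h] g] n]
  [Term m [Op g [Fact h h g]] n]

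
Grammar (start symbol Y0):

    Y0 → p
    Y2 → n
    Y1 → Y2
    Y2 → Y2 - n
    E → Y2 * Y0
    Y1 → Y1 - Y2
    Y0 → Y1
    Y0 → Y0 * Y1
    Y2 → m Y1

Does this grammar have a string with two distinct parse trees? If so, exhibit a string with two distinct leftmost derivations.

Witness: n - n

Derivation 1: Y0 ⇒ Y1 ⇒ Y2 ⇒ Y2 - n ⇒ n - n
Derivation 2: Y0 ⇒ Y1 ⇒ Y1 - Y2 ⇒ Y2 - Y2 ⇒ n - Y2 ⇒ n - n

Two distinct leftmost derivations for the same string.

Ambiguous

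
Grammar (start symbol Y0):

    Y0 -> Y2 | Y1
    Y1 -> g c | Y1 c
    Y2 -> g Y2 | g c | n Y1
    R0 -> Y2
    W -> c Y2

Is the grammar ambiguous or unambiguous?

Witness: g c

Derivation 1: Y0 ⇒ Y2 ⇒ g c
Derivation 2: Y0 ⇒ Y1 ⇒ g c

Two distinct leftmost derivations for the same string.

Ambiguous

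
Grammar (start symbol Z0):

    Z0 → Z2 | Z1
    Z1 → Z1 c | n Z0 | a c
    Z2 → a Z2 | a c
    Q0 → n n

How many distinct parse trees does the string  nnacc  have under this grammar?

Parse trees for nnacc:
  [Z0 [Z1 [Z1 n [Z0 [Z1 n [Z0 [Z2 a c]]]]] c]]
  [Z0 [Z1 [Z1 n [Z0 [Z1 n [Z0 [Z1 a c]]]]] c]]
  [Z0 [Z1 n [Z0 [Z1 [Z1 n [Z0 [Z2 a c]]] c]]]]
  [Z0 [Z1 n [Z0 [Z1 [Z1 n [Z0 [Z1 a c]]] c]]]]
  [Z0 [Z1 n [Z0 [Z1 n [Z0 [Z1 [Z1 a c] c]]]]]]

5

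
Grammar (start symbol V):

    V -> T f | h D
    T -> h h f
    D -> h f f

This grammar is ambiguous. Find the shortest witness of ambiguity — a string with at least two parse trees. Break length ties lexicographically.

h h f f

length 4: h h f f has 2 parse trees

Two derivations of h h f f:
  V ⇒ T f ⇒ h h f f
  V ⇒ h D ⇒ h h f f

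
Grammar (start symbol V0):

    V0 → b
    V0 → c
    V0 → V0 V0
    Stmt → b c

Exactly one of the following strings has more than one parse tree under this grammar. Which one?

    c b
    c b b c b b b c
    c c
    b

c b b c b b b c

c b: 1 tree
c b b c b b b c: 429 trees
c c: 1 tree
b: 1 tree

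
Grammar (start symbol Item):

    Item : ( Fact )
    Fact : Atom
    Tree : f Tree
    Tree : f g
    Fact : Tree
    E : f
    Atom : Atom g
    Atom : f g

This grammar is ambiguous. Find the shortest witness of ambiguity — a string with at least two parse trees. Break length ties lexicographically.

length 4: ( f g ) has 2 parse trees

Two derivations of ( f g ):
  Item ⇒ ( Fact ) ⇒ ( Atom ) ⇒ ( f g )
  Item ⇒ ( Fact ) ⇒ ( Tree ) ⇒ ( f g )

( f g )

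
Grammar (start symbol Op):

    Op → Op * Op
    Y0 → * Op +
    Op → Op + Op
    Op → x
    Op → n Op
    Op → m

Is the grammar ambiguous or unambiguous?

Ambiguous

Witness: n m * m

Derivation 1: Op ⇒ Op * Op ⇒ n Op * Op ⇒ n m * Op ⇒ n m * m
Derivation 2: Op ⇒ n Op ⇒ n Op * Op ⇒ n m * Op ⇒ n m * m

Two distinct leftmost derivations for the same string.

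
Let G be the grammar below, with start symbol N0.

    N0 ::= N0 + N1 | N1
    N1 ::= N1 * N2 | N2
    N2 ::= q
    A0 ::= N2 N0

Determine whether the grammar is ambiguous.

Unambiguous

Only N0, N1, N2 are reachable from N0; ignoring the rest: N0 → N0 + N1 | N1  ;  N1 → N1 * N2 | N2  — a left-associative chain with N2 at the bottom. Each string factors uniquely by precedence.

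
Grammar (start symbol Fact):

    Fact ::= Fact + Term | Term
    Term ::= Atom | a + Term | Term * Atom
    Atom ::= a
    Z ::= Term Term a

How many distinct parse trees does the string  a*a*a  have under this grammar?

Parse trees for a*a*a:
  [Fact [Term [Term [Term [Atom a]] * [Atom a]] * [Atom a]]]

1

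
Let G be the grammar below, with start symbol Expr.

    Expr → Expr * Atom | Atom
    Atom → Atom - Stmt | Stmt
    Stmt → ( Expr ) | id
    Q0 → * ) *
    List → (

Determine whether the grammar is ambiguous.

Only Expr, Atom, Stmt are reachable from Expr; ignoring the rest: This is a standard precedence ladder (Expr over Atom over Stmt), with each level left-recursive on its own operator ('*' at Expr, '-' at Atom). That structure is LR(1), hence unambiguous.

Unambiguous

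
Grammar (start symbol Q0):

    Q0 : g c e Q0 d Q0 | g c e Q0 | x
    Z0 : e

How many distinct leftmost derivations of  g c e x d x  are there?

Parse trees for g c e x d x:
  [Q0 g c e [Q0 x] d [Q0 x]]

1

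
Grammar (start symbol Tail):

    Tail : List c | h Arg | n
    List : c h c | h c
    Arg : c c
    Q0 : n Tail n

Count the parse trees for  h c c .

Parse trees for h c c:
  [Tail [List h c] c]
  [Tail h [Arg c c]]

2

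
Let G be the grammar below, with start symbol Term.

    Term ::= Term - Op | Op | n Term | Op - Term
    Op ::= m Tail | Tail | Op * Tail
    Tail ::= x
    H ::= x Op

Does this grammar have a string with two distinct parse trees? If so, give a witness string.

Ambiguous

Witness: x - x

Derivation 1: Term ⇒ Term - Op ⇒ Op - Op ⇒ Tail - Op ⇒ x - Op ⇒ x - Tail ⇒ x - x
Derivation 2: Term ⇒ Op - Term ⇒ Tail - Term ⇒ x - Term ⇒ x - Op ⇒ x - Tail ⇒ x - x

Two distinct leftmost derivations for the same string.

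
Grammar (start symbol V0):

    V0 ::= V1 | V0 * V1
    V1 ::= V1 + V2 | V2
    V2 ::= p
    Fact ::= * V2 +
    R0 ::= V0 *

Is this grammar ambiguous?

Only V0, V1, V2 are reachable from V0; ignoring the rest: This is a standard precedence ladder (V0 over V1 over V2), with each level left-recursive on its own operator ('*' at V0, '+' at V1). That structure is LR(1), hence unambiguous.

Unambiguous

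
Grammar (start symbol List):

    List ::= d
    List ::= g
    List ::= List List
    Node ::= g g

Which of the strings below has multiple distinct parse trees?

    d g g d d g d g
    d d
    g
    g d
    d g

d g g d d g d g: 429 trees
d d: 1 tree
g: 1 tree
g d: 1 tree
d g: 1 tree

d g g d d g d g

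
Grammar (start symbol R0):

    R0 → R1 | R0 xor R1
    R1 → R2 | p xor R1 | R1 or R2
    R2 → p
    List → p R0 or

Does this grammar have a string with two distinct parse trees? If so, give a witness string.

Witness: p xor p

Derivation 1: R0 ⇒ R1 ⇒ p xor R1 ⇒ p xor R2 ⇒ p xor p
Derivation 2: R0 ⇒ R0 xor R1 ⇒ R1 xor R1 ⇒ R2 xor R1 ⇒ p xor R1 ⇒ p xor R2 ⇒ p xor p

Two distinct leftmost derivations for the same string.

Ambiguous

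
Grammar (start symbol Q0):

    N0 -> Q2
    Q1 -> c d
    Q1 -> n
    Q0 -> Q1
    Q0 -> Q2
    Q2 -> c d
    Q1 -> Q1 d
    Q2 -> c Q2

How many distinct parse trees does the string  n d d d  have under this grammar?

Parse trees for n d d d:
  [Q0 [Q1 [Q1 [Q1 [Q1 n] d] d] d]]

1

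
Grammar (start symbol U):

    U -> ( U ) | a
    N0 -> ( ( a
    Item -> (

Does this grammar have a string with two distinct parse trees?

(N0, Item are unreachable from U, so their rules don't affect L(U).) L(U) is { openⁿ atom closeⁿ : n ≥ 0 }. The bracket depth fixes n, and the derivation is forced at every step.

Unambiguous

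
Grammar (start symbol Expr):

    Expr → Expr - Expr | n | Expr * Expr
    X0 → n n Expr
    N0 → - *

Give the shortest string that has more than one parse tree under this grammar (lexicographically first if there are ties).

n * n * n

length 1: no string has ≥2 trees
length 3: no string has ≥2 trees
length 5: n * n * n has 2 parse trees

Two derivations of n * n * n:
  Expr ⇒ Expr * Expr ⇒ n * Expr ⇒ n * Expr * Expr ⇒ n * n * Expr ⇒ n * n * n
  Expr ⇒ Expr * Expr ⇒ Expr * Expr * Expr ⇒ n * Expr * Expr ⇒ n * n * Expr ⇒ n * n * n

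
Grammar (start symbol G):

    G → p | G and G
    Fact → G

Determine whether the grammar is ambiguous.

Ambiguous

Witness: p and p and p

Derivation 1: G ⇒ G and G ⇒ p and G ⇒ p and G and G ⇒ p and p and G ⇒ p and p and p
Derivation 2: G ⇒ G and G ⇒ G and G and G ⇒ p and G and G ⇒ p and p and G ⇒ p and p and p

Two distinct leftmost derivations for the same string.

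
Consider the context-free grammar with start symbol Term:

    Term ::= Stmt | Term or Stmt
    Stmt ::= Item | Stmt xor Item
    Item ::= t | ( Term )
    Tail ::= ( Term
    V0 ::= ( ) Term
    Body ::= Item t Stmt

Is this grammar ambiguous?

Only Term, Stmt, Item are reachable from Term; ignoring the rest: Term → Term or Stmt | Stmt  ;  Stmt → Stmt xor Item | Item  — a left-associative chain with Item at the bottom. Each string factors uniquely by precedence.

Unambiguous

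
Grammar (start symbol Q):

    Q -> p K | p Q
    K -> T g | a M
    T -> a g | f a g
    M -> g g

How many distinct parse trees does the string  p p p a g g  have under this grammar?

Parse trees for p p p a g g:
  [Q p [Q p [Q p [K [T a g] g]]]]
  [Q p [Q p [Q p [K a [M g g]]]]]

2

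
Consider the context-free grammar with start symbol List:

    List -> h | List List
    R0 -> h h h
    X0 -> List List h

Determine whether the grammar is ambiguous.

Witness: h h h

Derivation 1: List ⇒ List List ⇒ h List ⇒ h List List ⇒ h h List ⇒ h h h
Derivation 2: List ⇒ List List ⇒ List List List ⇒ h List List ⇒ h h List ⇒ h h h

Two distinct leftmost derivations for the same string.

Ambiguous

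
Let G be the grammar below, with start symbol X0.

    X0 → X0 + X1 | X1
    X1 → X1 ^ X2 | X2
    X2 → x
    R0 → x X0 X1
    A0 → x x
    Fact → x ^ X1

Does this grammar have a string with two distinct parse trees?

Unambiguous

(R0, A0, Fact are unreachable from X0, so their rules don't affect L(X0).) X0 → X0 + X1 | X1  ;  X1 → X1 ^ X2 | X2  — a left-associative chain with X2 at the bottom. Each string factors uniquely by precedence.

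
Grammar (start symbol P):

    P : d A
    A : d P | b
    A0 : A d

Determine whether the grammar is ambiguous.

Only P, A are reachable from P; ignoring the rest: Each reachable nonterminal has at most one production per leading terminal, and all productions are right-linear; the derivation is determined token-by-token.

Unambiguous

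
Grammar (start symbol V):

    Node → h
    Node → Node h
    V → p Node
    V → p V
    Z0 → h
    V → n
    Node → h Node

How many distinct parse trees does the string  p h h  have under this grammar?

2

Parse trees for p h h:
  [V p [Node [Node h] h]]
  [V p [Node h [Node h]]]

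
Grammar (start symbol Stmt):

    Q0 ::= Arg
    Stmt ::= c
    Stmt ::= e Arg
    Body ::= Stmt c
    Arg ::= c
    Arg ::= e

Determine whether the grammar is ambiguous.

(Body, Q0 are unreachable from Stmt, so their rules don't affect L(Stmt).) Restricted to the reachable nonterminals, every rule has the form A → t or A → t B, and no two rules for the same A share a first terminal. The grammar encodes a DFA — one run per string.

Unambiguous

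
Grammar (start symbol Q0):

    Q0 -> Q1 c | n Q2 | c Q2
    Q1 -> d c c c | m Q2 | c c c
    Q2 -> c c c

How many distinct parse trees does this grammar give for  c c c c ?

Parse trees for c c c c:
  [Q0 [Q1 c c c] c]
  [Q0 c [Q2 c c c]]

2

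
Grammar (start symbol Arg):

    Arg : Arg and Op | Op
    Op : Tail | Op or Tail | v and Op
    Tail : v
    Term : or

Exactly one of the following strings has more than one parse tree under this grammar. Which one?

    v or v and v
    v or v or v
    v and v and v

v or v and v: 1 tree
v or v or v: 1 tree
v and v and v: 4 trees

v and v and v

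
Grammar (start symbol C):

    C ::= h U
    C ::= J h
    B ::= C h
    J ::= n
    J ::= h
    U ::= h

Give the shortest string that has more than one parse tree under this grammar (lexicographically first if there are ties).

length 2: h h has 2 parse trees

Two derivations of h h:
  C ⇒ h U ⇒ h h
  C ⇒ J h ⇒ h h

h h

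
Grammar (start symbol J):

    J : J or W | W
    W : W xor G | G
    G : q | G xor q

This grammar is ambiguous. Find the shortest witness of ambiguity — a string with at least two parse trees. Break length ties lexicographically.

q xor q

length 1: no string has ≥2 trees
length 3: q xor q has 2 parse trees

Two derivations of q xor q:
  J ⇒ W ⇒ W xor G ⇒ G xor G ⇒ q xor G ⇒ q xor q
  J ⇒ W ⇒ G ⇒ G xor q ⇒ q xor q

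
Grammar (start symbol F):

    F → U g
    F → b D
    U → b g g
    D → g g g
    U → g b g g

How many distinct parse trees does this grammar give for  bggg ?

2

Parse trees for bggg:
  [F [U b g g] g]
  [F b [D g g g]]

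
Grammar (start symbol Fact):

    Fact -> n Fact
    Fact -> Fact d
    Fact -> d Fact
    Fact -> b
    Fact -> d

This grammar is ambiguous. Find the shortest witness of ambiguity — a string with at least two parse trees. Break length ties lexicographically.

length 1: no string has ≥2 trees
length 2: d d has 2 parse trees

Two derivations of d d:
  Fact ⇒ Fact d ⇒ d d
  Fact ⇒ d Fact ⇒ d d

d d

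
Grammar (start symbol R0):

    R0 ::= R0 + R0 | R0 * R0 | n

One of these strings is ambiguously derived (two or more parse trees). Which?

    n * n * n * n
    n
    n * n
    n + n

n * n * n * n: 5 trees
n: 1 tree
n * n: 1 tree
n + n: 1 tree

n * n * n * n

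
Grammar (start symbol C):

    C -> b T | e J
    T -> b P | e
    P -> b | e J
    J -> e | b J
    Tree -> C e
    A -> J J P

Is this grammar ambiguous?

Unambiguous

Only C, T, P, J are reachable from C; ignoring the rest: Each reachable nonterminal has at most one production per leading terminal, and all productions are right-linear; the derivation is determined token-by-token.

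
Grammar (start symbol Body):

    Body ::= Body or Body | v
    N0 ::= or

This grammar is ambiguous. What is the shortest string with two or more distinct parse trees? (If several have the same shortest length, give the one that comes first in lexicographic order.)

v or v or v

length 1: no string has ≥2 trees
length 3: no string has ≥2 trees
length 5: v or v or v has 2 parse trees

Two derivations of v or v or v:
  Body ⇒ Body or Body ⇒ Body or Body or Body ⇒ v or Body or Body ⇒ v or v or Body ⇒ v or v or v
  Body ⇒ Body or Body ⇒ v or Body ⇒ v or Body or Body ⇒ v or v or Body ⇒ v or v or v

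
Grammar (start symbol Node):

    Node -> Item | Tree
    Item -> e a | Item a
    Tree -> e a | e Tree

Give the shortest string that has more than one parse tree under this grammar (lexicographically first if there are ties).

e a

length 2: e a has 2 parse trees

Two derivations of e a:
  Node ⇒ Item ⇒ e a
  Node ⇒ Tree ⇒ e a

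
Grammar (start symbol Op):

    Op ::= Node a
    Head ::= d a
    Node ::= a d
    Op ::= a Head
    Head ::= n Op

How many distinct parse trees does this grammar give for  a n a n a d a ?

2

Parse trees for a n a n a d a:
  [Op a [Head n [Op a [Head n [Op [Node a d] a]]]]]
  [Op a [Head n [Op a [Head n [Op a [Head d a]]]]]]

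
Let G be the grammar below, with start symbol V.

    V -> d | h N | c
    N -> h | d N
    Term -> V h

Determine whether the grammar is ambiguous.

Unambiguous

Only V, N are reachable from V; ignoring the rest: Restricted to the reachable nonterminals, every rule has the form A → t or A → t B, and no two rules for the same A share a first terminal. The grammar encodes a DFA — one run per string.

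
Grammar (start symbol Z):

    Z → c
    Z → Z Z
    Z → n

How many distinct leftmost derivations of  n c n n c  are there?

Parse trees for n c n n c (showing first 6 of 14):
  [Z [Z n] [Z [Z c] [Z [Z n] [Z [Z n] [Z c]]]]]
  [Z [Z n] [Z [Z c] [Z [Z [Z n] [Z n]] [Z c]]]]
  [Z [Z n] [Z [Z [Z c] [Z n]] [Z [Z n] [Z c]]]]
  [Z [Z n] [Z [Z [Z c] [Z [Z n] [Z n]]] [Z c]]]
  [Z [Z n] [Z [Z [Z [Z c] [Z n]] [Z n]] [Z c]]]
  [Z [Z [Z n] [Z c]] [Z [Z n] [Z [Z n] [Z c]]]]

14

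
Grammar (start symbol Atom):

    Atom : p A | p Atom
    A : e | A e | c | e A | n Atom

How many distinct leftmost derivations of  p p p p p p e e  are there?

Parse trees for p p p p p p e e:
  [Atom p [Atom p [Atom p [Atom p [Atom p [Atom p [A [A e] e]]]]]]]
  [Atom p [Atom p [Atom p [Atom p [Atom p [Atom p [A e [A e]]]]]]]]

2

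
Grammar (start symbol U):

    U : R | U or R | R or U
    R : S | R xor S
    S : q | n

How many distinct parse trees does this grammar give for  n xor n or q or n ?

Parse trees for n xor n or q or n:
  [U [U [U [R [R [S n]] xor [S n]]] or [R [S q]]] or [R [S n]]]
  [U [U [R [R [S n]] xor [S n]] or [U [R [S q]]]] or [R [S n]]]
  [U [R [R [S n]] xor [S n]] or [U [U [R [S q]]] or [R [S n]]]]
  [U [R [R [S n]] xor [S n]] or [U [R [S q]] or [U [R [S n]]]]]

4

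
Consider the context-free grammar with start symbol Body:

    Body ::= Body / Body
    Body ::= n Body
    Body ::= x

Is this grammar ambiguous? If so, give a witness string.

Ambiguous

Witness: n x / x

Derivation 1: Body ⇒ Body / Body ⇒ n Body / Body ⇒ n x / Body ⇒ n x / x
Derivation 2: Body ⇒ n Body ⇒ n Body / Body ⇒ n x / Body ⇒ n x / x

Two distinct leftmost derivations for the same string.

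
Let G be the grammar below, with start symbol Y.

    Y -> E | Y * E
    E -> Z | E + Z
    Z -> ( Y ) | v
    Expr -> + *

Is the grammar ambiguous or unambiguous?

Unambiguous

(Expr is unreachable from Y, so its rules don't affect L(Y).) Y → Y * E | E  ;  E → E + Z | Z  — a left-associative chain with Z at the bottom. Each string factors uniquely by precedence.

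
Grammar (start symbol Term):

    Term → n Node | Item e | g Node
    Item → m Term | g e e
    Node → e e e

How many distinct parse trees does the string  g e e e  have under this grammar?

Parse trees for g e e e:
  [Term [Item g e e] e]
  [Term g [Node e e e]]

2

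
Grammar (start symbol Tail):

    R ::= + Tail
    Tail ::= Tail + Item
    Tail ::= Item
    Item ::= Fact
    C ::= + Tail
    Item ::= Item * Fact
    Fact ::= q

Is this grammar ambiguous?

(R, C are unreachable from Tail, so their rules don't affect L(Tail).) The grammar is stratified — Tail handles '+' (left-recursive), Item handles '*', Fact atoms. Each operator has a fixed associativity and precedence level, so every string has one parse.

Unambiguous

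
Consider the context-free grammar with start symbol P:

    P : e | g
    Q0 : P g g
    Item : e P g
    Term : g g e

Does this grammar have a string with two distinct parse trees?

Only P is reachable from P; ignoring the rest: The reachable rules are right-linear with at most one rule per (nonterminal, next-terminal) pair. Each input token forces the next rule, so parsing is deterministic.

Unambiguous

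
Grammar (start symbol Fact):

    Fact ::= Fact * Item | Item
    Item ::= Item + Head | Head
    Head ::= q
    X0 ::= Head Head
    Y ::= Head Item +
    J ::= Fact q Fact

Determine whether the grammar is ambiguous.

(X0, Y, J are unreachable from Fact, so their rules don't affect L(Fact).) The grammar is stratified — Fact handles '*' (left-recursive), Item handles '+', Head atoms. Each operator has a fixed associativity and precedence level, so every string has one parse.

Unambiguous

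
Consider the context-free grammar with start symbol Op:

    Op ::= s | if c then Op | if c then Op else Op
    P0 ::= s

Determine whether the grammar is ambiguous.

Ambiguous

Witness: if c then if c then s else s

Derivation 1: Op ⇒ if c then Op ⇒ if c then if c then Op else Op ⇒ if c then if c then s else Op ⇒ if c then if c then s else s
Derivation 2: Op ⇒ if c then Op else Op ⇒ if c then if c then Op else Op ⇒ if c then if c then s else Op ⇒ if c then if c then s else s

Two distinct leftmost derivations for the same string.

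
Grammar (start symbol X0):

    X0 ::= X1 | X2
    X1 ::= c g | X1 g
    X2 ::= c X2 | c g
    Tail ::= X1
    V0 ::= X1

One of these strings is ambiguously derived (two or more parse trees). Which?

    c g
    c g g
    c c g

c g: 2 trees
c g g: 1 tree
c c g: 1 tree

c g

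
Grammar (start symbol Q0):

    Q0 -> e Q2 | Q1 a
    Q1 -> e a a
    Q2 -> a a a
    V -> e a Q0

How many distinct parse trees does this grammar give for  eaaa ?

2

Parse trees for eaaa:
  [Q0 e [Q2 a a a]]
  [Q0 [Q1 e a a] a]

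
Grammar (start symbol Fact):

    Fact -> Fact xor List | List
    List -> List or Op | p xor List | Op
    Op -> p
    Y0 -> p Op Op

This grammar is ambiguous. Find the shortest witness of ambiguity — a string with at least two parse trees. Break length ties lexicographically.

length 1: no string has ≥2 trees
length 3: p xor p has 2 parse trees

Two derivations of p xor p:
  Fact ⇒ Fact xor List ⇒ List xor List ⇒ Op xor List ⇒ p xor List ⇒ p xor Op ⇒ p xor p
  Fact ⇒ List ⇒ p xor List ⇒ p xor Op ⇒ p xor p

p xor p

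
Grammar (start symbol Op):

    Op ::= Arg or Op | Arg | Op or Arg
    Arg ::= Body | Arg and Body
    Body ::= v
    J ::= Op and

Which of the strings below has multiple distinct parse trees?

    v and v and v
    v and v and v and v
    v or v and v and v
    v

v or v and v and v

v and v and v: 1 tree
v and v and v and v: 1 tree
v or v and v and v: 2 trees
v: 1 tree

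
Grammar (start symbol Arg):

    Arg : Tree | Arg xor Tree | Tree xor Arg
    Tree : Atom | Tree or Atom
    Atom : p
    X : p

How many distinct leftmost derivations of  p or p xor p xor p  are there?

Parse trees for p or p xor p xor p:
  [Arg [Arg [Arg [Tree [Tree [Atom p]] or [Atom p]]] xor [Tree [Atom p]]] xor [Tree [Atom p]]]
  [Arg [Arg [Tree [Tree [Atom p]] or [Atom p]] xor [Arg [Tree [Atom p]]]] xor [Tree [Atom p]]]
  [Arg [Tree [Tree [Atom p]] or [Atom p]] xor [Arg [Arg [Tree [Atom p]]] xor [Tree [Atom p]]]]
  [Arg [Tree [Tree [Atom p]] or [Atom p]] xor [Arg [Tree [Atom p]] xor [Arg [Tree [Atom p]]]]]

4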